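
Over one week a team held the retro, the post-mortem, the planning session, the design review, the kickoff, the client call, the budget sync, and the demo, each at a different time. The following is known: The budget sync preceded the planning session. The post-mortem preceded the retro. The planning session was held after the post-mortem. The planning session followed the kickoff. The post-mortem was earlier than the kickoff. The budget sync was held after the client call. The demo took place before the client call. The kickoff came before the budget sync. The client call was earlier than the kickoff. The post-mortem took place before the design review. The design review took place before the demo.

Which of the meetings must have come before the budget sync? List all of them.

Directly stated before the budget sync: the client call and the kickoff.
The demo reaches the budget sync via the demo → the client call → the budget sync.
The design review reaches the budget sync via the design review → the demo → the client call → the budget sync.
The post-mortem reaches the budget sync via the post-mortem → the kickoff → the budget sync.

the client call, the demo, the design review, the kickoff, the post-mortem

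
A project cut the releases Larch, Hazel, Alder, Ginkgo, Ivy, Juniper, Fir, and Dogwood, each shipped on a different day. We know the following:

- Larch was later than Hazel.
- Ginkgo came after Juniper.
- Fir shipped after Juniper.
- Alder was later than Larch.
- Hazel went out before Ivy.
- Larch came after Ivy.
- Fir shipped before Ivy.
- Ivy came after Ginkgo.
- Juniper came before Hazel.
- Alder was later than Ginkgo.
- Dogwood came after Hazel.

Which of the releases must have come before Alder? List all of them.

Directly stated before Alder: Ginkgo and Larch.
Fir reaches Alder via Fir → Ivy → Larch → Alder.
Hazel reaches Alder via Hazel → Larch → Alder.
Ivy reaches Alder via Ivy → Larch → Alder.
Likewise Juniper reaches Alder by chaining the stated constraints.
No chain forces Dogwood ahead of Alder.

Fir, Ginkgo, Hazel, Ivy, Juniper, Larch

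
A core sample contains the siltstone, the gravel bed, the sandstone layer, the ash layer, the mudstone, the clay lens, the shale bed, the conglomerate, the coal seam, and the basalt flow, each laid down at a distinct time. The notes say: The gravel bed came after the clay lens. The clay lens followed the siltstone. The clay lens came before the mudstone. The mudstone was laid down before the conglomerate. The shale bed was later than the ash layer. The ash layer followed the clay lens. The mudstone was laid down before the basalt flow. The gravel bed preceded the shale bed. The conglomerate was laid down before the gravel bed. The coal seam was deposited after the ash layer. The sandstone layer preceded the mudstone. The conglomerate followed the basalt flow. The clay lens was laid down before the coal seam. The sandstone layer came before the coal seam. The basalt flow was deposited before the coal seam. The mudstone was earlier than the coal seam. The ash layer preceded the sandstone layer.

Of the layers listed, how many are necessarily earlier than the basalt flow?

Directly stated before the basalt flow: the mudstone.
The ash layer reaches the basalt flow via the ash layer → the sandstone layer → the mudstone → the basalt flow.
The clay lens reaches the basalt flow via the clay lens → the mudstone → the basalt flow.
The sandstone layer reaches the basalt flow via the sandstone layer → the mudstone → the basalt flow.
Likewise the siltstone reaches the basalt flow by chaining the stated constraints.
No chain forces the coal seam (or any of the others) ahead of the basalt flow.
That's the ash layer, the clay lens, the mudstone, the sandstone layer, and the siltstone — 5 in all.

5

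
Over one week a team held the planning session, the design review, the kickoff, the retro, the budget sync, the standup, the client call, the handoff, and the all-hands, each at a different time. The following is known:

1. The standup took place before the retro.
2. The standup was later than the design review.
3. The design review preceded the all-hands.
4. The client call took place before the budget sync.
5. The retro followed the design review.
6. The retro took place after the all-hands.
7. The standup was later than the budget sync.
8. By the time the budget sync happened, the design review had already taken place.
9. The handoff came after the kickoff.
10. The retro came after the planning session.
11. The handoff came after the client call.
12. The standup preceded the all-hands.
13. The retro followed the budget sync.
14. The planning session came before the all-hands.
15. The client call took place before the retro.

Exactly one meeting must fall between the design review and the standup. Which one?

Tracing the constraints gives the design review → the budget sync → the standup, so the budget sync sits after the design review and before the standup.
No other meeting is forced both after the design review and before the standup.

the budget sync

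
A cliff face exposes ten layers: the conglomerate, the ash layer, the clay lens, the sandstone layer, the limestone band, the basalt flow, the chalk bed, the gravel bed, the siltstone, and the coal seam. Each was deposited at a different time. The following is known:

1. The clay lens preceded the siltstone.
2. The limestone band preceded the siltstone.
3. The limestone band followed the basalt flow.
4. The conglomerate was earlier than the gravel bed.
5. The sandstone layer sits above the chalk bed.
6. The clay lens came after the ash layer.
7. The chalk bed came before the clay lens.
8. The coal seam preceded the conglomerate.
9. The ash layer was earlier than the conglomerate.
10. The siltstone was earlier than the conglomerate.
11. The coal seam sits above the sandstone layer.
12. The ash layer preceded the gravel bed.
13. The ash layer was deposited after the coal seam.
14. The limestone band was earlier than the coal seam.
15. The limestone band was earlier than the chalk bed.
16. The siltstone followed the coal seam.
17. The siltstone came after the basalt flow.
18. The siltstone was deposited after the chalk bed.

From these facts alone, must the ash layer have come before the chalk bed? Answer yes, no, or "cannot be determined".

no

Tracing the constraints gives the chalk bed → the sandstone layer → the coal seam → the ash layer, so the chalk bed must come before the ash layer.
That means the ash layer cannot be before the chalk bed.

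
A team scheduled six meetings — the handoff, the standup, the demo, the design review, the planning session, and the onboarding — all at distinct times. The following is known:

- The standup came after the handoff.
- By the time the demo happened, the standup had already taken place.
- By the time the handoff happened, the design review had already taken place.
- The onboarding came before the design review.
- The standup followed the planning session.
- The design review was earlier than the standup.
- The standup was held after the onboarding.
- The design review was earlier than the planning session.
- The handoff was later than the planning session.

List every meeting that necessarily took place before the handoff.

the design review, the onboarding, the planning session

Directly stated before the handoff: the design review and the planning session.
The onboarding reaches the handoff via the onboarding → the design review → the handoff.
No chain forces the standup (or any of the others) ahead of the handoff.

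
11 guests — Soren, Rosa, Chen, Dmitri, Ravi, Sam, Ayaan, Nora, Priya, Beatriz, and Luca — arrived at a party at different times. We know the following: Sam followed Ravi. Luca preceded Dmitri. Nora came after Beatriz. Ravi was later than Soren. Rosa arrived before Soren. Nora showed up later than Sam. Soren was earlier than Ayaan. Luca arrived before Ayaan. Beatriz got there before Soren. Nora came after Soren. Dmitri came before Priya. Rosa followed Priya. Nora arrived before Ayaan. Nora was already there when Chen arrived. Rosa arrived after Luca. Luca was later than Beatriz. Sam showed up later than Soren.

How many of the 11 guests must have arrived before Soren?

5

Directly stated before Soren: Beatriz and Rosa.
Dmitri reaches Soren via Dmitri → Priya → Rosa → Soren.
Luca reaches Soren via Luca → Rosa → Soren.
Priya reaches Soren via Priya → Rosa → Soren.
No chain forces Sam (or any of the others) ahead of Soren.
That's Beatriz, Dmitri, Luca, Priya, and Rosa — 5 in all.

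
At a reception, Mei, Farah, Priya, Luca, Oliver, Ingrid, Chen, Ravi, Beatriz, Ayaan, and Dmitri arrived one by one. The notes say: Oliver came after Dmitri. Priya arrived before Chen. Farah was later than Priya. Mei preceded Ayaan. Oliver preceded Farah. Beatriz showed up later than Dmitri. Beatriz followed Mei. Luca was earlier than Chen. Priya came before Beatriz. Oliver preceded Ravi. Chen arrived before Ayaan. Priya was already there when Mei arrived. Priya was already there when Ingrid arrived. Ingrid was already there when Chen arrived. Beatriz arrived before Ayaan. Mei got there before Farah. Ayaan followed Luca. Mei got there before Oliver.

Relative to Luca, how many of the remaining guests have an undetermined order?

8

Forced after Luca: Ayaan and Chen.
That leaves Beatriz, Dmitri, Farah, Ingrid, Mei, Oliver, Priya, and Ravi with no forced order relative to Luca — 8.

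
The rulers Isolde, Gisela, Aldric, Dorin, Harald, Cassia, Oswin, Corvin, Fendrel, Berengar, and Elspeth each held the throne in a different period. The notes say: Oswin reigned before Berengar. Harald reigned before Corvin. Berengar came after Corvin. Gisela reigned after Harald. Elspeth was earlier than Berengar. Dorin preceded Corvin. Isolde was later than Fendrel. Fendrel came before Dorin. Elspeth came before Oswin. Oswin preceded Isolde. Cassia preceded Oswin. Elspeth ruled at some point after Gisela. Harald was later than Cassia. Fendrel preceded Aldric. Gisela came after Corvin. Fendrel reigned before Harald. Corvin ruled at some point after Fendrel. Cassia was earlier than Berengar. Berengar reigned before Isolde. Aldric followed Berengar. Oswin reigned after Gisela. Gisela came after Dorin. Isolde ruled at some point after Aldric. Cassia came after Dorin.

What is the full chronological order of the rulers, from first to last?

Fendrel, Dorin, Cassia, Harald, Corvin, Gisela, Elspeth, Oswin, Berengar, Aldric, Isolde

The constraints fix every adjacent pair, so only one ordering works:
Fendrel → Dorin → Cassia → Harald → Corvin → Gisela → Elspeth → Oswin → Berengar → Aldric → Isolde.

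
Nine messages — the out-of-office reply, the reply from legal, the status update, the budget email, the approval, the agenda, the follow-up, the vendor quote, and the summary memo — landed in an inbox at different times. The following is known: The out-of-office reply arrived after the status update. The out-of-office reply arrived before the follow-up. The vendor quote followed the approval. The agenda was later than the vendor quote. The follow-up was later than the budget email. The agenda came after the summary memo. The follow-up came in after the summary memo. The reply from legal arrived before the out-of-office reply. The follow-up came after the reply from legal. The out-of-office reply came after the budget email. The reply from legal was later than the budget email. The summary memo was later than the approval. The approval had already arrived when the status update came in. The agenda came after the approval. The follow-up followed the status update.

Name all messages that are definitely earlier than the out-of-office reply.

Directly stated before the out-of-office reply: the budget email, the reply from legal, and the status update.
The approval reaches the out-of-office reply via the approval → the status update → the out-of-office reply.

the approval, the budget email, the reply from legal, the status update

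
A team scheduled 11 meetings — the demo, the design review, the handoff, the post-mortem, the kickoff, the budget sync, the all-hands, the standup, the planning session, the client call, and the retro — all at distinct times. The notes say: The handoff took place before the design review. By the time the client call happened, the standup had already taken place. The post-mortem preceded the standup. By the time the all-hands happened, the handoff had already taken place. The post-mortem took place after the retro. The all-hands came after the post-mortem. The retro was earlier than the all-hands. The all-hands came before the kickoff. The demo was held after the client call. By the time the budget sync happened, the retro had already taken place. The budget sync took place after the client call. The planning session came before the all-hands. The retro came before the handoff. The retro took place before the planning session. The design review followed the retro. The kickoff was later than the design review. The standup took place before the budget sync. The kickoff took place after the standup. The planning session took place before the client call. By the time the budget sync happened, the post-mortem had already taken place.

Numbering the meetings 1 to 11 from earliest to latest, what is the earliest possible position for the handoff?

The retro must come before the handoff — 1 forced predecessor.
Nothing else is forced ahead of the handoff, so its earliest slot is position 1 + 1 = 2.

2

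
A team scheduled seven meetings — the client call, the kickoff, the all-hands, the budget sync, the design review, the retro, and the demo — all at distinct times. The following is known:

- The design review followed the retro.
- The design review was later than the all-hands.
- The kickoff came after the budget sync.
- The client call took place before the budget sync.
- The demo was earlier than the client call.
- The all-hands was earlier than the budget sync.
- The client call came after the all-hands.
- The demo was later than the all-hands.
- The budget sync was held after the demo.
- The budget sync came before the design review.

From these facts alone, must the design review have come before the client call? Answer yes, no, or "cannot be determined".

no

Tracing the constraints gives the client call → the budget sync → the design review, so the client call must come before the design review.
That means the design review cannot be before the client call.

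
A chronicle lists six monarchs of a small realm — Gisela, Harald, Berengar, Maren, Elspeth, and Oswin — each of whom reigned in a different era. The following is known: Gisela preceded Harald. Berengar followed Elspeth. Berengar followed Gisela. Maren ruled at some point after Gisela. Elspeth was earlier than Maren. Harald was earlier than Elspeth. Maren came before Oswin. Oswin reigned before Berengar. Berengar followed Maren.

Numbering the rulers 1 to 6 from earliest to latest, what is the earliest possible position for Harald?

Gisela must come before Harald — 1 forced predecessor.
Nothing else is forced ahead of Harald, so their earliest slot is position 1 + 1 = 2.

2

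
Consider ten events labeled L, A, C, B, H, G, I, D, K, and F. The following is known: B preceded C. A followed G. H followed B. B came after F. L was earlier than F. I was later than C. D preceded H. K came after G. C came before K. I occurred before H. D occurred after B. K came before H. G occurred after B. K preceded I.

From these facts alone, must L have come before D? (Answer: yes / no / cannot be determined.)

Chain the constraints: L → F → B → D. Each link is directly stated, so L comes before D.

yes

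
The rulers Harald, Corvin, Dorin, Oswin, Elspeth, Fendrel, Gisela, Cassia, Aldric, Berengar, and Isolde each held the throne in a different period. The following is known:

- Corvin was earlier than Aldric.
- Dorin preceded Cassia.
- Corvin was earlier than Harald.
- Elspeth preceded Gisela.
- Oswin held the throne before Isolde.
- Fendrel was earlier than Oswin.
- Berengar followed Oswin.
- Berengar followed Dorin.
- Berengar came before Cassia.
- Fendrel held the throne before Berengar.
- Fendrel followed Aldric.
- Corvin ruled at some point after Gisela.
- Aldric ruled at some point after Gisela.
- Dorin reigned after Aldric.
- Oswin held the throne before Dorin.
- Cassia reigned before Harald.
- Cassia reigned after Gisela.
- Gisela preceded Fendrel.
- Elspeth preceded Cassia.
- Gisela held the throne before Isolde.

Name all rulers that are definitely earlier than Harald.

Directly stated before Harald: Cassia and Corvin.
Aldric reaches Harald via Aldric → Dorin → Cassia → Harald.
Berengar reaches Harald via Berengar → Cassia → Harald.
Dorin reaches Harald via Dorin → Cassia → Harald.
Likewise Elspeth, Fendrel, Gisela, and Oswin each reach Harald by chaining the stated constraints.
No chain forces Isolde ahead of Harald.

Aldric, Berengar, Cassia, Corvin, Dorin, Elspeth, Fendrel, Gisela, Oswin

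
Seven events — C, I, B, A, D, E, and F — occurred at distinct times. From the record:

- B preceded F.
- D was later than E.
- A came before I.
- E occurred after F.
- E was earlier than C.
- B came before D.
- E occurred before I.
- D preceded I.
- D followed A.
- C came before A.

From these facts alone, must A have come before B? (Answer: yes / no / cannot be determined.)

Tracing the constraints gives B → F → E → C → A, so B must come before A.
That means A cannot be before B.

no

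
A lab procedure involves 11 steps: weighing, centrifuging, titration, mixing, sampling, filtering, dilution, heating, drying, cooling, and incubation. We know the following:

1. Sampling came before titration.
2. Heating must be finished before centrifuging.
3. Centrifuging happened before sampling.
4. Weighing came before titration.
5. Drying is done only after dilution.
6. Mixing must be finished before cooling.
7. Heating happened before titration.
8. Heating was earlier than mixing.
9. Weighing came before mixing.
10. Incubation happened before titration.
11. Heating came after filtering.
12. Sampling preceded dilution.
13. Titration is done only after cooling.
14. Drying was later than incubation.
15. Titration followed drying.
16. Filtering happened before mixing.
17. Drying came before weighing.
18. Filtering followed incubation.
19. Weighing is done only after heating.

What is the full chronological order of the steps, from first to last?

incubation, filtering, heating, centrifuging, sampling, dilution, drying, weighing, mixing, cooling, titration

The constraints fix every adjacent pair, so only one ordering works:
incubation → filtering → heating → centrifuging → sampling → dilution → drying → weighing → mixing → cooling → titration.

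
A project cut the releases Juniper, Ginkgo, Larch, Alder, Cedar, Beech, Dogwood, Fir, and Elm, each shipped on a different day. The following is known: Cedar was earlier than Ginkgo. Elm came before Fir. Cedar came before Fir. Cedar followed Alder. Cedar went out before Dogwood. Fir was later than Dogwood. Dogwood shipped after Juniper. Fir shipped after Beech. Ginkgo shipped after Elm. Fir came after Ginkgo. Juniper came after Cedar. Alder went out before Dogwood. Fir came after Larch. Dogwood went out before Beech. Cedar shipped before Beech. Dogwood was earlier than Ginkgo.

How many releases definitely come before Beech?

4

Directly stated before Beech: Cedar and Dogwood.
Alder reaches Beech via Alder → Cedar → Beech.
Juniper reaches Beech via Juniper → Dogwood → Beech.
That's Alder, Cedar, Dogwood, and Juniper — 4 in all.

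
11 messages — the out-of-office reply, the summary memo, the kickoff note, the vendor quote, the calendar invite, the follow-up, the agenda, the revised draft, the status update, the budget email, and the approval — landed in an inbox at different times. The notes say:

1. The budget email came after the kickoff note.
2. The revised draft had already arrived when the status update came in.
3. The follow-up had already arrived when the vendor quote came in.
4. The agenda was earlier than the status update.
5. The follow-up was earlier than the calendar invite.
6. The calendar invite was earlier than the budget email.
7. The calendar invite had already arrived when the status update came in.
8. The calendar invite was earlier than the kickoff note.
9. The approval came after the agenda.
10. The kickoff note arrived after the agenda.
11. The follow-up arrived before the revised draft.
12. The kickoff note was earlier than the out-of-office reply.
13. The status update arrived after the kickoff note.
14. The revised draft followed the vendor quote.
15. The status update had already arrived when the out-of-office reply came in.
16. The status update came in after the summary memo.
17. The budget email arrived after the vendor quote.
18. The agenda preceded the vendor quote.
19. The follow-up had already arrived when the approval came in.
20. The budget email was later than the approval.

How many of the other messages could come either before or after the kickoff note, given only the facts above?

4

Forced before the kickoff note: the agenda, the calendar invite, and the follow-up; forced after the kickoff note: the budget email, the out-of-office reply, and the status update.
That leaves the approval, the revised draft, the summary memo, and the vendor quote with no forced order relative to the kickoff note — 4.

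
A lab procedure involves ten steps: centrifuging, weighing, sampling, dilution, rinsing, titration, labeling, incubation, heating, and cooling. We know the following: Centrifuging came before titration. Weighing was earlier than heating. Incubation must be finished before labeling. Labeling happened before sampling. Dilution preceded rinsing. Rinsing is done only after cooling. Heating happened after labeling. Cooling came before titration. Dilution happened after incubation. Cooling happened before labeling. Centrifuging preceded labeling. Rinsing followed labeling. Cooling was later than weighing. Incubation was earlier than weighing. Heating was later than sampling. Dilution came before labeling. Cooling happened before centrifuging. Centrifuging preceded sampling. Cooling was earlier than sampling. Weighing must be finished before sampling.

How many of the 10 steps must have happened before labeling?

Directly stated before labeling: centrifuging, cooling, dilution, and incubation.
Weighing reaches labeling via weighing → cooling → labeling.
No chain forces rinsing (or any of the others) ahead of labeling.
That's centrifuging, cooling, dilution, incubation, and weighing — 5 in all.

5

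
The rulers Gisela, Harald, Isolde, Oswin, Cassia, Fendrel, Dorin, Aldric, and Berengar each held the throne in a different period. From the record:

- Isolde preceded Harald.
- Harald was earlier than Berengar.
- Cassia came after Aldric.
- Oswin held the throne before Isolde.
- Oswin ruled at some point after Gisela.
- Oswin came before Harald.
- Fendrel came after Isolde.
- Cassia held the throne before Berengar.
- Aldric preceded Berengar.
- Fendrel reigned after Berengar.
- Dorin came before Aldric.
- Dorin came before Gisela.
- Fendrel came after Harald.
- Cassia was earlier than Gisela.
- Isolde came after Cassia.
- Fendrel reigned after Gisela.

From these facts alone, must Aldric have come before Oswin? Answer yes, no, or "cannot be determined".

yes

Chain the constraints: Aldric → Cassia → Gisela → Oswin. Each link is directly stated, so Aldric comes before Oswin.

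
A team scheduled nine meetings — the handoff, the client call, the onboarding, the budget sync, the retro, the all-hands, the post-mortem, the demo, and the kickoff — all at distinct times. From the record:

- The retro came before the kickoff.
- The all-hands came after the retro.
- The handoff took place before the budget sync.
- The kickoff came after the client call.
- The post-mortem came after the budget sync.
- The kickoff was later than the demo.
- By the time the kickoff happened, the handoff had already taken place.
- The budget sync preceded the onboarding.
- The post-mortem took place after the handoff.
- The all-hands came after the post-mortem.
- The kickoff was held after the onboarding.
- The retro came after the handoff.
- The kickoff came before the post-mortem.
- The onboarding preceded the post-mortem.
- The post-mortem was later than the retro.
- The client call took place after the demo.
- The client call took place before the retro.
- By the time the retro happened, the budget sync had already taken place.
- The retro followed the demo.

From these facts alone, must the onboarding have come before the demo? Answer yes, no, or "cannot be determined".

No chain of stated constraints runs from the onboarding to the demo, and none runs from the demo to the onboarding either.
So the relative order of the onboarding and the demo is not fixed by the given facts.

cannot be determined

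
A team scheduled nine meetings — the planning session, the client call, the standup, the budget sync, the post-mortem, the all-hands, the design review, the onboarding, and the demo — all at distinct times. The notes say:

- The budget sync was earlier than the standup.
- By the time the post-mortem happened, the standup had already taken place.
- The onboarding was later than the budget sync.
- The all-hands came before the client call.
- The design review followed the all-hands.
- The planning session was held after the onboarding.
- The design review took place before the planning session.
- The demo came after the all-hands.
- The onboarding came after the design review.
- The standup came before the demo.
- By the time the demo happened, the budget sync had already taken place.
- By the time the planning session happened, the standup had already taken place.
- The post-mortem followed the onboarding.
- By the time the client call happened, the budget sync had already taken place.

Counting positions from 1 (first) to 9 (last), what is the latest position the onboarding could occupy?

7

The onboarding must come before the planning session and the post-mortem — 2 meetings forced after it.
Everything else can be placed before the onboarding in some valid order, so the onboarding can sit as late as position 9 − 2 = 7.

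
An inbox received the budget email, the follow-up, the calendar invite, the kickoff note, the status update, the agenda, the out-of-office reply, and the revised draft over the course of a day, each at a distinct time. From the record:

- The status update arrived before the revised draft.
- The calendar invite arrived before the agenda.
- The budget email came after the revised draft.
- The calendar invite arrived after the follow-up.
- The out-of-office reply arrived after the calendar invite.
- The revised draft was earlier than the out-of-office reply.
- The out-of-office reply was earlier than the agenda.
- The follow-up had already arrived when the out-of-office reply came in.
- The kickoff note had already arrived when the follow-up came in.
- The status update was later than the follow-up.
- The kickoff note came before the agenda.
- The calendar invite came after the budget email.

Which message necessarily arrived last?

Every other message has a chain of constraints placing it before the agenda, so the agenda is last.

the agenda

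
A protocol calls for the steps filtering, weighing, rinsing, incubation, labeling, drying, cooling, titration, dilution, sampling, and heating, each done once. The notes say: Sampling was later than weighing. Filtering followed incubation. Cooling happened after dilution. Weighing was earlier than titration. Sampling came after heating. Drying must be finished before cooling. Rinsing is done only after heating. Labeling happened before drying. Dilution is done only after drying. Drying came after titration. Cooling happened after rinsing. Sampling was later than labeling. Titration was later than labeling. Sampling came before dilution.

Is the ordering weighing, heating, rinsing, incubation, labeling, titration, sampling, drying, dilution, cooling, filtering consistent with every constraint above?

yes

Check each stated constraint against the proposed order — e.g. incubation is ahead of filtering; rinsing is ahead of cooling. Every pair is in the required order; nothing is violated.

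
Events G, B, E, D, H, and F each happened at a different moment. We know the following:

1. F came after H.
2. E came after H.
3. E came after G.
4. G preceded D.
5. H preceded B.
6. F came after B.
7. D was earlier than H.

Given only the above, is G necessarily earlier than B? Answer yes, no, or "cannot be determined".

yes

Chain the constraints: G → D → H → B. Each link is directly stated, so G comes before B.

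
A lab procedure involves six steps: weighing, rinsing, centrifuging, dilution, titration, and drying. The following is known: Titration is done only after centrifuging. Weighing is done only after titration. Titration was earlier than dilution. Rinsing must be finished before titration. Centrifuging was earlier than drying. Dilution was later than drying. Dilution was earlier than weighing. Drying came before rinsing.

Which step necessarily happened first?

Centrifuging has a chain of constraints placing it before every other step, so centrifuging must be first.

centrifuging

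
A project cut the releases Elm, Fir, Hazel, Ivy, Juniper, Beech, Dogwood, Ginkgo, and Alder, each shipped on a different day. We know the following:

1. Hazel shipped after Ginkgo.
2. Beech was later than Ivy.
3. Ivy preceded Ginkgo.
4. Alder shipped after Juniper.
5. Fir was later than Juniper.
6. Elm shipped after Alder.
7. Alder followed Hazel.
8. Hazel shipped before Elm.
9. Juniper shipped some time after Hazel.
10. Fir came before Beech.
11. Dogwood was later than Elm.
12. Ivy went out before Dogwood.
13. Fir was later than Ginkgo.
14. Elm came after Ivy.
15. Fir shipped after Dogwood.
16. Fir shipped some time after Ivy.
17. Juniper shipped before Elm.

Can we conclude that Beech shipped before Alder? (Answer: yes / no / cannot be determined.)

Tracing the constraints gives Alder → Elm → Dogwood → Fir → Beech, so Alder must come before Beech.
That means Beech cannot be before Alder.

no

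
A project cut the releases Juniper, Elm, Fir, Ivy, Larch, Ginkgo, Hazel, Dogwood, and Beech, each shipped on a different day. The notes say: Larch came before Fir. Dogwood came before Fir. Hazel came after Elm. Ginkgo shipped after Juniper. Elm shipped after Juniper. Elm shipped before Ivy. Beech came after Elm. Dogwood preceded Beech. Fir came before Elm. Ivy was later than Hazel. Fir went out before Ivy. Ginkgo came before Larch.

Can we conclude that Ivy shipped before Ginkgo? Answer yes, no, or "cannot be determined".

Tracing the constraints gives Ginkgo → Larch → Fir → Ivy, so Ginkgo must come before Ivy.
That means Ivy cannot be before Ginkgo.

no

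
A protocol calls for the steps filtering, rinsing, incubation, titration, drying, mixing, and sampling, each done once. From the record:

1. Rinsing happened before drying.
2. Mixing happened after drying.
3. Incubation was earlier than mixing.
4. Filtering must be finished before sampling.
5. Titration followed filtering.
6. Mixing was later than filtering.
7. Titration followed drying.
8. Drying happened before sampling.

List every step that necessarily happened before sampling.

Directly stated before sampling: drying and filtering.
Rinsing reaches sampling via rinsing → drying → sampling.
No chain forces titration (or any of the others) ahead of sampling.

drying, filtering, rinsing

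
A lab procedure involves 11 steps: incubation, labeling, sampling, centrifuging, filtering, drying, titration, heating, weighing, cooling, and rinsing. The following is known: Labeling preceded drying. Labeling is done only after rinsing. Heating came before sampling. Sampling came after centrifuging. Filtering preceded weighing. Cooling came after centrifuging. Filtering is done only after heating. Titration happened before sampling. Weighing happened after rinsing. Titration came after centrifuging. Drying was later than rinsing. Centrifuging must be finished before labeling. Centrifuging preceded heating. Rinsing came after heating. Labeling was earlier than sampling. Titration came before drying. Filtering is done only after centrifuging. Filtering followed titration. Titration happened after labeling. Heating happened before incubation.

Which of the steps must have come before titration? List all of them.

Directly stated before titration: centrifuging and labeling.
Heating reaches titration via heating → rinsing → labeling → titration.
Rinsing reaches titration via rinsing → labeling → titration.
No chain forces filtering (or any of the others) ahead of titration.

centrifuging, heating, labeling, rinsing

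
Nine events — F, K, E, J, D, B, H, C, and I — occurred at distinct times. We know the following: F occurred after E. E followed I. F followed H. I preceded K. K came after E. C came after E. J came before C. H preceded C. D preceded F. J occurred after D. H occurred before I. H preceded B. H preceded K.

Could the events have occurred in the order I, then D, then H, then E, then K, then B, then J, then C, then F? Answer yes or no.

The constraints require H before I, but in the proposed sequence I appears ahead of H. That one violation is enough.

no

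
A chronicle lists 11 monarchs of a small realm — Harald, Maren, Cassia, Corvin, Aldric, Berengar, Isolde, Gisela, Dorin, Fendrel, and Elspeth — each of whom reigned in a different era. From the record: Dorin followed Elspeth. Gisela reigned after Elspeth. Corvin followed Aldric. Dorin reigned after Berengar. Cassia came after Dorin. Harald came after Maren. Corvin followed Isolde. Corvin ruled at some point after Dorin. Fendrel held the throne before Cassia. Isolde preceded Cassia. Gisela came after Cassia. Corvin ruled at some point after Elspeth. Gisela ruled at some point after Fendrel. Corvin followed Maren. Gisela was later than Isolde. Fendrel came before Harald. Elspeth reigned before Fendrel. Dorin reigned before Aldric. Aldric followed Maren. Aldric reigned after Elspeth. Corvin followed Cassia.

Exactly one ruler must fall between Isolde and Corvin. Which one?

Cassia

Tracing the constraints gives Isolde → Cassia → Corvin, so Cassia sits after Isolde and before Corvin.
No other ruler is forced both after Isolde and before Corvin.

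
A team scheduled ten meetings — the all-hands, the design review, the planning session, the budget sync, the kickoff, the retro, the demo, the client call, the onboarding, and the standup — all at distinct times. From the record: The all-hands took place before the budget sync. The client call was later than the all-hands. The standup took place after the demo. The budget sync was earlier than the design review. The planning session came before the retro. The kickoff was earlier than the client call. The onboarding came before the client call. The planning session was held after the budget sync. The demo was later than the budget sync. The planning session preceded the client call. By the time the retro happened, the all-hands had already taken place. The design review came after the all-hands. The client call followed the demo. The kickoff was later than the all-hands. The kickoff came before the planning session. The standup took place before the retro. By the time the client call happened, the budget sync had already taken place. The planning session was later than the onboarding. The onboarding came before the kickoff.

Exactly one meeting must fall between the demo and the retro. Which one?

Tracing the constraints gives the demo → the standup → the retro, so the standup sits after the demo and before the retro.
No other meeting is forced both after the demo and before the retro.

the standup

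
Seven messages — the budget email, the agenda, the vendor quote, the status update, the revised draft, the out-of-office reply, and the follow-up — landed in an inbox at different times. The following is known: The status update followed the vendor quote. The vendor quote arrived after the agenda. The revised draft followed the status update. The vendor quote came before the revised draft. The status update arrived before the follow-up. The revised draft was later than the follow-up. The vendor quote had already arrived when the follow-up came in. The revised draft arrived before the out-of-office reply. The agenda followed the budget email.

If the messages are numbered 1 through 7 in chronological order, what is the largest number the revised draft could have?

6

The revised draft must come before the out-of-office reply — 1 message forced after it.
Everything else can be placed before the revised draft in some valid order, so the revised draft can sit as late as position 7 − 1 = 6.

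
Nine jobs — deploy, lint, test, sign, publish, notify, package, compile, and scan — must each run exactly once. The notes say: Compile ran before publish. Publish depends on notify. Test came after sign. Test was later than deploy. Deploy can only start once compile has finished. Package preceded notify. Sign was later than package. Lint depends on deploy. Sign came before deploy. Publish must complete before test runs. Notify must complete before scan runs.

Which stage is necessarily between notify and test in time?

publish

Tracing the constraints gives notify → publish → test, so publish sits after notify and before test.
No other stage is forced both after notify and before test.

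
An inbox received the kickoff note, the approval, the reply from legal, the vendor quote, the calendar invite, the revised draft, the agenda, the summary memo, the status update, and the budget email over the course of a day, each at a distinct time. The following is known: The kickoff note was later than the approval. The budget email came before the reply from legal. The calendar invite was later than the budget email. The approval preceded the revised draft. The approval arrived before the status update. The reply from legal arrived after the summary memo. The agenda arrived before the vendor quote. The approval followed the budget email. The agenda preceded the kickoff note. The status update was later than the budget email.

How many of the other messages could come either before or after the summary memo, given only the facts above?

Forced after the summary memo: the reply from legal.
That leaves the agenda, the approval, the budget email, the calendar invite, the kickoff note, the revised draft, the status update, and the vendor quote with no forced order relative to the summary memo — 8.

8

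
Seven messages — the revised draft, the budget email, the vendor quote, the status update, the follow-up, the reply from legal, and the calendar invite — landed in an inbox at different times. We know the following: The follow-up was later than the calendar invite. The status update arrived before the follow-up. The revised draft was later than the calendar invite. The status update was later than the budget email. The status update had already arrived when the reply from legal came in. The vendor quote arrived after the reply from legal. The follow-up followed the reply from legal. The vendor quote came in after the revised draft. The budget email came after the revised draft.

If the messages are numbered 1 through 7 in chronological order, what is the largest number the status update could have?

4

The status update must come before the follow-up, the reply from legal, and the vendor quote — 3 messages forced after it.
Everything else can be placed before the status update in some valid order, so the status update can sit as late as position 7 − 3 = 4.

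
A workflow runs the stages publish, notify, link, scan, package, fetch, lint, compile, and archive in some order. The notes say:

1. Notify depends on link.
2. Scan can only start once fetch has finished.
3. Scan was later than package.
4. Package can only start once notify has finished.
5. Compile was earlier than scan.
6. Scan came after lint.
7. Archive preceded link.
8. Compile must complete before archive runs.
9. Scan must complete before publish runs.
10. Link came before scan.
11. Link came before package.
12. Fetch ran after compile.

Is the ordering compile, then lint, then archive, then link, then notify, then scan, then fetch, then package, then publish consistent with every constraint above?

The constraints require fetch before scan, but in the proposed sequence scan appears ahead of fetch. That one violation is enough.

no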